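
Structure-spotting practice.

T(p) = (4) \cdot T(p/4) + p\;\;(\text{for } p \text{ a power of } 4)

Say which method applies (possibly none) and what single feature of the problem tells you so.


Diagnosis: the master substitution — treat m = log base 4 of p as the new clock: one recursion step advances m by one while p scales by 4.


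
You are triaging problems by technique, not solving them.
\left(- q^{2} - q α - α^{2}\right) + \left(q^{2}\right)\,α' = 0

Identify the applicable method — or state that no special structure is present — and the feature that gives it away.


Technique: the homogeneous substitution — the slope's numerator and denominator share total degree; set v = α/q and the equation drops to separable form.


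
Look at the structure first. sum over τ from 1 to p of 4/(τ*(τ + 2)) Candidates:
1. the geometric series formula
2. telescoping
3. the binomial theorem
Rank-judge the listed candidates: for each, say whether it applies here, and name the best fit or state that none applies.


Diagnosis: telescoping — integer-spaced poles in 4/(τ*(τ + 2)) are the telescoping signature in disguise.
- the geometric series formula: there is no constant term-to-term ratio.
- telescoping: yes, a natural case for it.
- the binomial theorem — no binomial coefficients pair with matched powers.


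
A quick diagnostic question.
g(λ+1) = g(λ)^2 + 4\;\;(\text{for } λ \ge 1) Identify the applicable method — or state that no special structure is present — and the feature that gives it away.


Best approach: no special technique — the new term depends nonlinearly on the old ones, which disqualifies every superposition-based technique.


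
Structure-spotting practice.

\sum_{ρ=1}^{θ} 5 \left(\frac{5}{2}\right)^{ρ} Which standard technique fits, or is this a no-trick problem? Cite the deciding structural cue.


Best approach: the geometric series formula — consecutive terms stand in a fixed index-free ratio — the geometric sum formula closes it.


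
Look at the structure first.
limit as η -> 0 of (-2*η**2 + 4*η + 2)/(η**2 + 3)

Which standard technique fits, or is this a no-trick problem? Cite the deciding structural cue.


Diagnosis: no special technique — no denominator vanishes and nothing blows up at 0: direct substitution is the whole computation.


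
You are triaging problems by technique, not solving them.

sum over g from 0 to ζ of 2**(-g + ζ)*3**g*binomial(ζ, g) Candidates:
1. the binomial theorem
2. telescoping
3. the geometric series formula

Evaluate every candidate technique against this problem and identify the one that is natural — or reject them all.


Verdict: the binomial theorem — terms weighting binomial(ζ, g) against matched powers of 3 and 2 reassemble into (3 + 2)^ζ by the binomial theorem.
- the binomial theorem — a fit — the right tool for this form.
- telescoping — the terms as presented offer no neighboring cancellation — a telescoping rewrite may exist, but the displayed structure does not hand one over.
- the geometric series formula — dividing successive terms gives an index-dependent quantity, not a constant.


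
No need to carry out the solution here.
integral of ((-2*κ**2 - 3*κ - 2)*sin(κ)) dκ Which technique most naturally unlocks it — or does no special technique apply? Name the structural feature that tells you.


Verdict: integration by parts — a polynomial -2*κ**2 - 3*κ - 2 against the kernel sin(κ) is the signature bounded-ladder case for integration by parts.


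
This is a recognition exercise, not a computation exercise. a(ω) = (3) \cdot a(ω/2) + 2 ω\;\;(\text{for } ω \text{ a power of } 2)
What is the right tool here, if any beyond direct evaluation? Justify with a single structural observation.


Verdict: the master substitution — the argument shrinks by the factor 2, so measure the index on a logarithmic scale and the recursion becomes a shift.


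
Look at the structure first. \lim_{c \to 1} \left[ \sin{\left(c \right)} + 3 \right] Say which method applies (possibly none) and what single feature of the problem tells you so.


Verdict: no special technique — the expression is continuous at 1 — substitute and evaluate; no indeterminate form appears.


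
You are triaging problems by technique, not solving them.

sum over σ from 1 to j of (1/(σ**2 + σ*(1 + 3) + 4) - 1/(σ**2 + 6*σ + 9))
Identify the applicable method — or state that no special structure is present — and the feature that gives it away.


Diagnosis: telescoping — the summand is built as 1/(σ**2 + σ*(1 + 3) + 4) minus its own successor — adjacent terms annihilate down the line.


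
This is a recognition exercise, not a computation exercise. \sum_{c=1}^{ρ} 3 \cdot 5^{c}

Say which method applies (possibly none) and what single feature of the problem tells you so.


Diagnosis: the geometric series formula — each term is 5 times the previous one, so the geometric-series formula applies directly.


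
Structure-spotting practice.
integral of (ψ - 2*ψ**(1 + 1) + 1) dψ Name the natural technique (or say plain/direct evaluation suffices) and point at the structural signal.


Best approach: no special technique — scan for structure and find none: constant multiples of powers of ψ, integrate directly.


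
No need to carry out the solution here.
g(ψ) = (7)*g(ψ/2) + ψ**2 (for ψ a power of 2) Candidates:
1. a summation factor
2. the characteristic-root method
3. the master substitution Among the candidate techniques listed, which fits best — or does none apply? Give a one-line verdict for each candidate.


Verdict: the master substitution — recursion at ψ/2 is multiplicative in the index; logarithmic reindexing via ψ = 2^m linearizes it.
- a summation factor: a divided-index call is outside the fixed-shift first-order family a summation factor normalizes.
- the characteristic-root method — a divided-index call is not the fixed-shift linear shape that characteristic roots solve.
- the master substitution: applies; the problem has the shape this method handles.


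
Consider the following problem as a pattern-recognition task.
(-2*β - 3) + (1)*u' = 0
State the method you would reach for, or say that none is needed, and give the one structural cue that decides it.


Method: no special technique — solved for the derivative, no u appears — this is antidifferentiation in β wearing ODE clothing.


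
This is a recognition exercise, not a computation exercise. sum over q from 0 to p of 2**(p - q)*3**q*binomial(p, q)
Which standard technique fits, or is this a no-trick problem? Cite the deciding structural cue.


Method: the binomial theorem — binomial(p, q) weighting matched powers of 3 and 2 is the expanded form of (3 + 2)^p — fold it back up.


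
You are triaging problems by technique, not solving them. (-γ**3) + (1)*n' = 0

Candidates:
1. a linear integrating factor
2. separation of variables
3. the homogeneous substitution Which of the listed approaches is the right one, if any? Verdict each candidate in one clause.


Method: no special technique — the slope is a pure function of γ; integrate both sides and be done.
- a linear integrating factor — the linear template holds only trivially here (the unknown is absent, so the coefficient is zero) — the method is not the natural label.
- separation of variables — separation is only trivially available — with the unknown absent from the slope this is a direct integration, not a separation problem.
- the homogeneous substitution: the slope is not a function of the ratio of the variables alone.


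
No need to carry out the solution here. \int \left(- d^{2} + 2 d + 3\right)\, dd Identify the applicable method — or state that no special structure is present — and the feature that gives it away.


Best approach: no special technique — nothing composite, nothing rational, nothing trigonometric — each constant-multiple power of d integrates by the power rule alone.


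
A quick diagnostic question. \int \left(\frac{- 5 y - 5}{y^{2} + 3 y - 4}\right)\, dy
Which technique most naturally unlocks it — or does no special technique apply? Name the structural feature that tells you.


Verdict: partial fractions — the denominator y^{2} + 3 y - 4 factors, so the quotient decomposes into elementary partial fractions term by term.


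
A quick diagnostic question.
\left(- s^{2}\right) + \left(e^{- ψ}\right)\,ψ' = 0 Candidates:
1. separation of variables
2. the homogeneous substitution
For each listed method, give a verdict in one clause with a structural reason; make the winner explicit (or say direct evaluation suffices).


Method: separation of variables — separating collects all ψ-dependence with the derivative and leaves all s-dependence opposite: variables separate.
- separation of variables — yes — fits the structure here.
- the homogeneous substitution: the slope changes under joint rescaling, failing the degree-zero test.


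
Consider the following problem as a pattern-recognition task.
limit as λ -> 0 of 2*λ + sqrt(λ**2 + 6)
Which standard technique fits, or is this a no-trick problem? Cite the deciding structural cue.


Verdict: no special technique — the expression is continuous at the evaluation point — substitute directly; no indeterminate form appears.


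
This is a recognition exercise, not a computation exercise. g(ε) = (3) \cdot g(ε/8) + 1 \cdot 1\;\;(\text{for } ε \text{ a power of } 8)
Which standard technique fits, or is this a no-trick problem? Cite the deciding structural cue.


Best approach: the master substitution — the argument shrinks by the factor 8, so measure the index on a logarithmic scale and the recursion becomes a shift.


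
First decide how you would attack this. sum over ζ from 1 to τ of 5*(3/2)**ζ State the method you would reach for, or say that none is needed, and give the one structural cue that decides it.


Technique: the geometric series formula — the ratio of consecutive terms is the constant 3/2, independent of the index — a geometric sum.


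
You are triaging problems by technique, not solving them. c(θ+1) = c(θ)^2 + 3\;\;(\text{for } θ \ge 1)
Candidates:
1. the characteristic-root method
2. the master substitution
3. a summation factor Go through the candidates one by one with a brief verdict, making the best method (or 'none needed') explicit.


Verdict: no special technique — each new value is a nonlinear function of earlier ones — scaling arguments and superposition both fail.
- the characteristic-root method: the recursion is nonlinear in the sequence values, so no linear-modes ansatz applies.
- the master substitution: there is no divide-the-index recursive argument.
- a summation factor: no summation factor applies — the rule is not linear in the sequence values.


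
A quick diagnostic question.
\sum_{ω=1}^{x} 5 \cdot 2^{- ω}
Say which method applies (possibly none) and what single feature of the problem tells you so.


Technique: the geometric series formula — consecutive terms stand in a fixed index-free ratio — the geometric sum formula closes it.


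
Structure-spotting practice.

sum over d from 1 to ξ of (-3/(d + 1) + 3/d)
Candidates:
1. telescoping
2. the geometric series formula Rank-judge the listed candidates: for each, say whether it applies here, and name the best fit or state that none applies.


Method: telescoping — write out three consecutive terms and watch the interior cancel: the advanced copy one term subtracts reappears as the very next term's leading piece, pair after pair.
- telescoping: yes — fits the structure here.
- the geometric series formula: there is no constant term-to-term ratio.


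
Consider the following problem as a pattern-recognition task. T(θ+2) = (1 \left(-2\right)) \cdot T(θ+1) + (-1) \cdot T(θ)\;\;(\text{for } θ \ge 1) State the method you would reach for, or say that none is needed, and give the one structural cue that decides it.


Technique: the characteristic-root method — the recurrence treats every index alike (constant coefficients, no forcing) — precisely the regime where r^θ trials close it.


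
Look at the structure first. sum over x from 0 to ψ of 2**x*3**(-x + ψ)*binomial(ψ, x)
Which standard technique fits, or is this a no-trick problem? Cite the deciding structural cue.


Best approach: the binomial theorem — the binomial coefficients weight matched powers of 2 and 3, which is exactly the expansion of a binomial power.


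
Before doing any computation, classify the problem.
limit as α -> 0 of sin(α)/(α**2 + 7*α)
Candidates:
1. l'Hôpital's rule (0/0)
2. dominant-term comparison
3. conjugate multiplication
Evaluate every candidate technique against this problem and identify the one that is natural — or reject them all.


Method: l'Hôpital's rule (0/0) — plug in 0: top and bottom both hit zero, so differentiate each and retry. Expanding numerator and denominator to first order gives the same value — the rule automates exactly that.
- l'Hôpital's rule (0/0): applies; the problem has the shape this method handles.
- dominant-term comparison — no dominant-degree comparison decides it.
- conjugate multiplication: no difference of divergent radicals appears, so rationalizing has nothing to cancel.


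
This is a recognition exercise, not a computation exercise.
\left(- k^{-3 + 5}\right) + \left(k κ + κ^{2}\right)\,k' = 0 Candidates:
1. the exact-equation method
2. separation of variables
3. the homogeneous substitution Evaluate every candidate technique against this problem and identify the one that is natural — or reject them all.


Best approach: the homogeneous substitution — the slope is degree-zero homogeneous: the ratio substitution v = k/κ collapses it. Rewriting — with the variables' roles exchanged where the shape demands it — would expose a Bernoulli structure too; the homogeneous substitution simply reads the degrees directly.
- the exact-equation method — the mixed-partials test fails on this split — it is not an exact differential as presented.
- separation of variables — the two dependences are entangled, not a clean product of one-variable pieces.
- the homogeneous substitution: applicable, and directly so.


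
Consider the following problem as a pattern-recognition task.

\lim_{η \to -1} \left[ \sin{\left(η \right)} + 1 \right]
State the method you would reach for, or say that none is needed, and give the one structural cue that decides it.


Best approach: no special technique — the expression is continuous at -1 — substitute and evaluate; no indeterminate form appears.


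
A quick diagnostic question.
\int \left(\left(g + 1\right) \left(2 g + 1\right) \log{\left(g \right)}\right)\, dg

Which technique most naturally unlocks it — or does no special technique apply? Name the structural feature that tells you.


Best approach: integration by parts — the presence of \log{\left(g \right)} against a polynomial factor is the standard differentiate-the-log setup.


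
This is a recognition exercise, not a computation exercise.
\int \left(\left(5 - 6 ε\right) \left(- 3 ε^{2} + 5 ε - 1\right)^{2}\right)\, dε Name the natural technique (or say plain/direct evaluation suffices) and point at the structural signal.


Best approach: u-substitution — differentiating the inner expression - 3 ε^{2} + 5 ε - 1 produces the factor 5 - 6 ε up to a constant multiple, so substituting u = - 3 ε^{2} + 5 ε - 1 reduces everything to a one-variable integral in u. Expanding everything out would also get there; the substitution is the systematic route.


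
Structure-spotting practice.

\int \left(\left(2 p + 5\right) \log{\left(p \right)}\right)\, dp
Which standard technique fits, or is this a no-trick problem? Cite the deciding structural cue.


Verdict: integration by parts — \log{\left(p \right)} is the classic u in parts — its derivative is a plain reciprocal while 2 p + 5 absorbs the dv role.


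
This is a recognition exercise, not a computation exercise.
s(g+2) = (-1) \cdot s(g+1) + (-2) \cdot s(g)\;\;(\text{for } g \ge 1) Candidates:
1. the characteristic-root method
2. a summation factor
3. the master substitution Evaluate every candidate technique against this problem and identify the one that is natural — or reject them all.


Technique: the characteristic-root method — the recurrence is linear and homogeneous with constant coefficients, so the ansatz r^g turns it into a polynomial equation for r.
- the characteristic-root method: applies; the problem has the shape this method handles.
- a summation factor: a summation factor telescopes one-step recursions; this one carries higher-order memory.
- the master substitution — the recursion shifts the index rather than dividing it.


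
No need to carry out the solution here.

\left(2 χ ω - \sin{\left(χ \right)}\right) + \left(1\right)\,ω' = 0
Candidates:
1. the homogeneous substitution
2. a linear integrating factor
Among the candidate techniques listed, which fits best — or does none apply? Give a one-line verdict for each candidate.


Best approach: a linear integrating factor — ω appears only to the first power with coefficient 2 χ — the classic integrating-factor setup.
- the homogeneous substitution — the ratio substitution does not collapse this equation.
- a linear integrating factor: applies; the problem has the shape this method handles.


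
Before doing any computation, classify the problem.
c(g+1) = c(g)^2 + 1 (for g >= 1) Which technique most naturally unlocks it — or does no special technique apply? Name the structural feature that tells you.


Diagnosis: no special technique — a nonlinear dependence on earlier terms breaks linearity, and with it every superposition-based closed form.


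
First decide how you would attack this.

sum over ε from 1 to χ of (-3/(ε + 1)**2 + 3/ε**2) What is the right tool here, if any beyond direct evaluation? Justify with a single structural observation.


Method: telescoping — the piece each term subtracts is 3/ε**2 advanced by one index, and it reappears with a plus sign leading the following term — the sum collapses to its boundary terms.


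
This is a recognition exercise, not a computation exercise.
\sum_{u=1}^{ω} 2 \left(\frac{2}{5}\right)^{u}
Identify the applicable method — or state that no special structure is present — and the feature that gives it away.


Best approach: the geometric series formula — check a ratio of consecutive terms: it is \frac{2}{5}, independent of the index, so the geometric formula closes the sum.


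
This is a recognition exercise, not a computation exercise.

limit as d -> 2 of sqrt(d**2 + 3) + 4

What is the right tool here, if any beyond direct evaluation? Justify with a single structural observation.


Diagnosis: no special technique — no denominator vanishes and nothing blows up at 2: direct substitution is the whole computation.


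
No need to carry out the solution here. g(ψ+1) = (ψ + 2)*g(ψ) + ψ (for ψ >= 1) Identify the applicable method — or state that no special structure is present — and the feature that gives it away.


Diagnosis: a summation factor — rescale the sequence by the product of the weights ψ + 2 so far — the recurrence collapses to a plain running sum.


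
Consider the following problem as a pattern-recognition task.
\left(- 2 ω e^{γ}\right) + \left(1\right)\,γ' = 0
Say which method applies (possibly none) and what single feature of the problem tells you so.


Verdict: separation of variables — separating collects all γ-dependence with the derivative and leaves all ω-dependence opposite: variables separate.


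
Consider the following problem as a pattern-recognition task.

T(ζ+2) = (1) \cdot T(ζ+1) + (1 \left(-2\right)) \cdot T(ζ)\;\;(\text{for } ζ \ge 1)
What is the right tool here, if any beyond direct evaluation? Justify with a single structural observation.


Verdict: the characteristic-root method — linear, homogeneous, constant coefficients: solutions of the form r^ζ exist — find the roots of the characteristic polynomial.


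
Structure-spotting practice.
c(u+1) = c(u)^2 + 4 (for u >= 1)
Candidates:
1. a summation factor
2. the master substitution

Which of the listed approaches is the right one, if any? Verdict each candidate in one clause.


Best approach: no special technique — nonlinear feedback in the recursion rules out every root- or factor-based technique.
- a summation factor — no summation factor applies — the rule is not linear in the sequence values.
- the master substitution: the recursion shifts the index rather than dividing it.


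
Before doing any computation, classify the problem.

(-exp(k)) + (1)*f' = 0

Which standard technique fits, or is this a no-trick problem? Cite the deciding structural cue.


Best approach: no special technique — solved for the derivative, no f appears — this is antidifferentiation in k wearing ODE clothing.


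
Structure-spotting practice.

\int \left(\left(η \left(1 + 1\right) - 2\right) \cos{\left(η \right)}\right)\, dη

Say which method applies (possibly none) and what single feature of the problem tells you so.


Best approach: integration by parts — the integrand splits as (η \left(1 + 1\right) - 2) times \cos{\left(η \right)} — repeatedly differentiating the polynomial part kills it, which is the parts ladder.


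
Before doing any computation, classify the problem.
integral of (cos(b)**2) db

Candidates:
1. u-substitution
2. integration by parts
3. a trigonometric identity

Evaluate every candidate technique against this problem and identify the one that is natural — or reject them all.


Method: a trigonometric identity — an even power like cos(b)**2 flattens under the half-angle identity into first-degree cosines you can integrate directly.
- u-substitution — no subexpression of the integrand serves as a whole-integral substitution inner — individual terms may offer their own, but none carries its derivative as a factor of the full integrand; a working change of variable would have to be constructed from outside the expression.
- integration by parts — not the fit here: there is no polynomial factor to ladder down — parts can still close the trigonometric product by recursion, though the identity rewrite is the direct route.
- a trigonometric identity: applicable, and directly so.


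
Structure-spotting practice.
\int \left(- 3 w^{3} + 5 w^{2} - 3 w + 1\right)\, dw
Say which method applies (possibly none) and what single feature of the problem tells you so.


Technique: no special technique — nothing composite, nothing rational, nothing trigonometric — each constant-multiple power of w integrates by the power rule alone.


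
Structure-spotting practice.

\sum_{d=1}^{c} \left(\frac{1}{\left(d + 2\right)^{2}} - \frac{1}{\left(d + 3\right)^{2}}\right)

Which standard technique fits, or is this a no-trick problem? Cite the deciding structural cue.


Diagnosis: telescoping — a difference of consecutive values of one function (\frac{1}{\left(d + 2\right)^{2}} at one index and the next) — telescoping by construction.


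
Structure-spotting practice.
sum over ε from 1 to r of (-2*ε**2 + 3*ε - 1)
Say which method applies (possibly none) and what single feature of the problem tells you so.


Method: no special technique — constant-multiple powers of ε with no cancellation partners and no common ratio — use the standard power-sum formulas.


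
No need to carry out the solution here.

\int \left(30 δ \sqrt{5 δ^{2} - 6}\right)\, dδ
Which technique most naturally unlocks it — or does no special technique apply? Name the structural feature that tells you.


Diagnosis: u-substitution — spotting that 30 δ is a constant multiple of the derivative of 5 δ^{2} - 6 is the key observation — substitute u = 5 δ^{2} - 6 and the integral becomes one-dimensional in u.


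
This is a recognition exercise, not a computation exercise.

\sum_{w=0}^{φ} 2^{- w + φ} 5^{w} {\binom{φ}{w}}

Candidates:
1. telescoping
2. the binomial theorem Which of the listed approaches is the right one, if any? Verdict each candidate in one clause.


Technique: the binomial theorem — the summand is term w of a binomial expansion in 5 and 2; the whole sum is a single power.
- telescoping — the terms as presented offer no neighboring cancellation — a telescoping rewrite may exist, but the displayed structure does not hand one over.
- the binomial theorem: a fit — the right tool for this form.


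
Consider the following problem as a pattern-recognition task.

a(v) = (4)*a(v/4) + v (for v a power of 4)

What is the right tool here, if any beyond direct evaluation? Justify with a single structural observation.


Best approach: the master substitution — a divide-and-conquer shape: argument v/4, so change variables with v = 4^m and solve the linear version.


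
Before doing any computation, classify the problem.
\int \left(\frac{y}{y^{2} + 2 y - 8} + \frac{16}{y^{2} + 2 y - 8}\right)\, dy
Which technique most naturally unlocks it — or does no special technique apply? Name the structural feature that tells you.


Method: partial fractions — with y^{2} + 2 y - 8 factorable and the degree on top strictly smaller, simple-fraction decomposition is immediate.


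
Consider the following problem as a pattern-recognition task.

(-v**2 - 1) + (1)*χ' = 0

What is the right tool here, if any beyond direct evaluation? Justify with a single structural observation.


Best approach: no special technique — solved for the derivative, no χ appears — this is antidifferentiation in v wearing ODE clothing.


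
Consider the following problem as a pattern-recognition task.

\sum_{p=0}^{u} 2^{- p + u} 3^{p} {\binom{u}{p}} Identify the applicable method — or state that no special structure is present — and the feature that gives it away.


Method: the binomial theorem — {\binom{u}{p}} weighting matched powers of 3 and 2 is the expanded form of (3 + 2)^u — fold it back up.


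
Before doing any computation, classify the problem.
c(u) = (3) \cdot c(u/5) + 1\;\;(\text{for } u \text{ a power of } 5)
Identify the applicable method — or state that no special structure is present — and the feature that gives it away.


Technique: the master substitution — the argument contracts 5-fold per step: reindex u exponentially and solve the linear recurrence in the new index.


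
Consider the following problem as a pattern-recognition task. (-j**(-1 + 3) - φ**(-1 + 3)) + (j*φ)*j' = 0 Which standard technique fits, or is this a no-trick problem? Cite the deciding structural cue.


Technique: the homogeneous substitution — scaling φ and j together leaves the slope fixed — it depends only on j/φ, so substitute the ratio. Rearranged, this also fits the Bernoulli template directly; the homogeneous substitution reads the structure without the rearrangement.


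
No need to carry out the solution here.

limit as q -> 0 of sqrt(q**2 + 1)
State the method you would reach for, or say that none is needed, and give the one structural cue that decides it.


Best approach: no special technique — no zero denominators, no indeterminate clash at 0 — substitute and read off the value.


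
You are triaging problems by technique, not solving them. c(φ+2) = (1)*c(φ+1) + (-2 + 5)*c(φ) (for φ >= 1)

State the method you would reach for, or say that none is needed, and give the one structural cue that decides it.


Verdict: the characteristic-root method — every coefficient is a fixed number and the forcing is zero — substitute r^φ and read off the root equation.


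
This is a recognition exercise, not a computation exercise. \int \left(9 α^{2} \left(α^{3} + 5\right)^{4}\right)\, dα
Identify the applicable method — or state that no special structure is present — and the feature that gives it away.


Best approach: u-substitution — a chain-rule shadow: 9 α^{2} alongside a function of α^{3} + 5 means u = α^{3} + 5 unwinds the composition in one step. Brute-force expansion works too — the substitution sees the structure instead of grinding through terms.


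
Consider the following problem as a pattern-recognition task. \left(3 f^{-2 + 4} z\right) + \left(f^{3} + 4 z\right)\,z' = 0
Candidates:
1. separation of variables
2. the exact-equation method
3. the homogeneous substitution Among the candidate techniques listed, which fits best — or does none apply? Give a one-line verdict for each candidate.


Verdict: the exact-equation method — equality of cross partials is the green light — assemble the potential function term by term.
- separation of variables: the two dependences are entangled, not a clean product of one-variable pieces.
- the exact-equation method: yes — fits the structure here.
- the homogeneous substitution: solved for the derivative, the right side changes under joint scaling of the two variables.


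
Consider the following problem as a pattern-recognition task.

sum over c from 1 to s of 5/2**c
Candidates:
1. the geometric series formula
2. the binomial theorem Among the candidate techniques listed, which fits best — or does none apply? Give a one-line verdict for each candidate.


Verdict: the geometric series formula — consecutive terms stand in a fixed index-free ratio — the geometric sum formula closes it.
- the geometric series formula — applies; the problem has the shape this method handles.
- the binomial theorem: no binomial coefficients pair up with complementary powers here.


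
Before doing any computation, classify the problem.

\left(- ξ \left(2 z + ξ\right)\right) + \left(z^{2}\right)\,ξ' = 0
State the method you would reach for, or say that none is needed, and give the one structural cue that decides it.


Best approach: the homogeneous substitution — the slope is degree-zero homogeneous: the ratio substitution v = ξ/z collapses it. A Bernoulli substitution is a fair alternative on this equation directly; the homogeneous reading takes it as given.


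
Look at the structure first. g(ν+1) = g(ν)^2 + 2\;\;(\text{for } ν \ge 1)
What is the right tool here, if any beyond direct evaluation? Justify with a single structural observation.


Diagnosis: no special technique — the map from one term to the next is curved, not linear, so linear closed-form machinery does not attach.


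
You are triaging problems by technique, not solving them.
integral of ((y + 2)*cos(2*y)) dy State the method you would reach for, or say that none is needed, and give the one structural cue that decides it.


Method: integration by parts — a polynomial y + 2 against the kernel cos(2*y) is the signature bounded-ladder case for integration by parts.


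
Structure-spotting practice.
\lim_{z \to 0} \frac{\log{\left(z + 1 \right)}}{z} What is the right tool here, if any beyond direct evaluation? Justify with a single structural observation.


Verdict: l'Hôpital's rule (0/0) — substituting 0 gives 0 over 0; differentiate top and bottom once and re-evaluate. A local series expansion at the point resolves it as well; the rule is the packaged version of that step.


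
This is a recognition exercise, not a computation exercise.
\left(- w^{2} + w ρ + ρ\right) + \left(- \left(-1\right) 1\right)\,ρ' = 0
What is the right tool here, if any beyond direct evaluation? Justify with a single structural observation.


Best approach: a linear integrating factor — the unknown enters only to the first power against a nonzero forcing term — the integrating-factor template applies directly.


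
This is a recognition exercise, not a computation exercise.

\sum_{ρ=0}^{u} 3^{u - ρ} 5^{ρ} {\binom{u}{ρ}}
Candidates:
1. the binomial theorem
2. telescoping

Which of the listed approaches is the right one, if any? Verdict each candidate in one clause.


Verdict: the binomial theorem — terms weighting {\binom{u}{ρ}} against matched powers of 5 and 3 reassemble into (5 + 3)^u by the binomial theorem.
- the binomial theorem — a fit — the right tool for this form.
- telescoping: writing out consecutive terms as given produces no pairwise cancellation.


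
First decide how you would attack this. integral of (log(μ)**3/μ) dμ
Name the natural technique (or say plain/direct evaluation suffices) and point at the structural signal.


Technique: u-substitution — viewed as a product, the integrand is a composition evaluated at log(μ) times (a constant multiple of) that inner expression's derivative, so u = log(μ) makes it elementary.


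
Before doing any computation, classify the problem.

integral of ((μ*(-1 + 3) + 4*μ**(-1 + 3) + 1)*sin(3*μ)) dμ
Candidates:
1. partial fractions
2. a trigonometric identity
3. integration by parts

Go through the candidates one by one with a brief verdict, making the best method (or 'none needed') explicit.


Best approach: integration by parts — differentiate (μ*(-1 + 3) + 4*μ**(-1 + 3) + 1), integrate sin(3*μ): each pass lowers the polynomial degree, so parts terminates.
- partial fractions — there is no rational-function structure to decompose.
- a trigonometric identity — no even trigonometric power and no product of distinct frequencies to rewrite.
- integration by parts — applicable, and directly so.


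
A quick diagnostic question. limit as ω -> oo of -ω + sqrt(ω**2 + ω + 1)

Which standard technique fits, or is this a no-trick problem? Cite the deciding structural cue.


Diagnosis: conjugate multiplication — an infinity-minus-infinity difference with a surviving radical — multiply by the conjugate to cancel the divergence.


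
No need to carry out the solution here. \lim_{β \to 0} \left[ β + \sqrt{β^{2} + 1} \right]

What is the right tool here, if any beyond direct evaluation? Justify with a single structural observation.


Verdict: no special technique — the expression is continuous at the evaluation point — substitute directly; no indeterminate form appears.


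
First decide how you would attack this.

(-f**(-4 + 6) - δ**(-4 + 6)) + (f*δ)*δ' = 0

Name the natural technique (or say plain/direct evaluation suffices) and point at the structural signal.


Verdict: the homogeneous substitution — the slope is degree-zero homogeneous: the ratio substitution v = δ/f collapses it. A Bernoulli rewrite works here as the equation stands — the homogeneous substitution is the more immediate reading.


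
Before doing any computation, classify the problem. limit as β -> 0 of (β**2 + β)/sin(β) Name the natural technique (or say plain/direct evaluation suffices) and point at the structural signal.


Diagnosis: l'Hôpital's rule (0/0) — numerator and denominator both vanish at 0 — a genuine 0/0 form, which is exactly when l'Hôpital applies. A local series expansion at the point resolves it as well; the rule is the packaged version of that step.


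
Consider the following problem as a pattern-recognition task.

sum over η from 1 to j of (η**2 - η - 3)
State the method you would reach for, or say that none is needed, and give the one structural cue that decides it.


Method: no special technique — no ratio, no shift structure, no binomial pattern: sum the constant-multiple powers of η with known formulas.


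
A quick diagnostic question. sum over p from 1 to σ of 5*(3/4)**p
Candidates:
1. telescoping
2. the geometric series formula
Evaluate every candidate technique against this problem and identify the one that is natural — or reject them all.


Verdict: the geometric series formula — check a ratio of consecutive terms: it is 3/4, independent of the index, so the geometric formula closes the sum.
- telescoping — the terms as presented offer no neighboring cancellation — a telescoping rewrite may exist, but the displayed structure does not hand one over.
- the geometric series formula — applicable, and directly so.


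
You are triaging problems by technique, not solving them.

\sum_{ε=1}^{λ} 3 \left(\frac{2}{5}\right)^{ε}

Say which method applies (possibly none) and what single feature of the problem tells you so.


Best approach: the geometric series formula — consecutive terms stand in a fixed index-free ratio — the geometric sum formula closes it.


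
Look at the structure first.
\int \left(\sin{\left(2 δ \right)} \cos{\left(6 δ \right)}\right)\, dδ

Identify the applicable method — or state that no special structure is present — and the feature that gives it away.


Diagnosis: a trigonometric identity — distinct frequencies under one product (\sin{\left(2 δ \right)} \cos{\left(6 δ \right)}): the product-to-sum identity is the systematic route to an integrable form.


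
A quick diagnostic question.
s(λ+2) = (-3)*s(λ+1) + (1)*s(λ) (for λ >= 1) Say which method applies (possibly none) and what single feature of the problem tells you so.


Verdict: the characteristic-root method — the recurrence treats every index alike (constant coefficients, no forcing) — precisely the regime where r^λ trials close it.


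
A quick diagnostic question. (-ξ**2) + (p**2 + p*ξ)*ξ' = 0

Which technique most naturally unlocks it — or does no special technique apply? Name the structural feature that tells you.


Best approach: the homogeneous substitution — scaling p and ξ together leaves the slope fixed — it depends only on ξ/p, so substitute the ratio. Suitably rearranged — at times with the variables' roles exchanged — this doubles as a Bernoulli equation; the homogeneous reading needs no such setup.


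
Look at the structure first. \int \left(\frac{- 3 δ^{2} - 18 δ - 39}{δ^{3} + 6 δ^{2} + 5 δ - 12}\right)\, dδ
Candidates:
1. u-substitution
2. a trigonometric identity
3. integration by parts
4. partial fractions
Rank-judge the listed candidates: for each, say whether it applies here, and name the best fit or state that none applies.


Verdict: partial fractions — the bottom, δ^{3} + 6 δ^{2} + 5 δ - 12, comes apart into simple factors, and a proper rational function over split factors decomposes.
- u-substitution: no subexpression of the integrand serves as a whole-integral substitution inner — individual terms may offer their own, but none carries its derivative as a factor of the full integrand; a working change of variable would have to be constructed from outside the expression.
- a trigonometric identity: no sine or cosine appears, so there is nothing for a trigonometric identity to act on.
- integration by parts: the nonconstant-polynomial-times-standard-kernel pattern (an exp, sine, cosine, or logarithm partner) is absent.
- partial fractions — yes, a natural case for it.


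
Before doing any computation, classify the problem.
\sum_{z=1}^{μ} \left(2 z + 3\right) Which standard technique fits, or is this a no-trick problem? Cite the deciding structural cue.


Verdict: no special technique — no ratio, no shift structure, no binomial pattern: sum the constant-multiple powers of z with known formulas.


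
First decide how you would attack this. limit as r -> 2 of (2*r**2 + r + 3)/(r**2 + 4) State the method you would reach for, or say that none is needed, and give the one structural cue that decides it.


Best approach: no special technique — no vanishing denominator and no indeterminate clash at the point — evaluation is immediate.


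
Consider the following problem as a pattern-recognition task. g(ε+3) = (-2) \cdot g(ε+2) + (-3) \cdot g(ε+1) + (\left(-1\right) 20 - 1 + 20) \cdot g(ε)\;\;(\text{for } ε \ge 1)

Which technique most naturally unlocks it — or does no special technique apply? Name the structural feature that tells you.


Verdict: the characteristic-root method — the recurrence treats every index alike (constant coefficients, no forcing) — precisely the regime where r^ε trials close it.


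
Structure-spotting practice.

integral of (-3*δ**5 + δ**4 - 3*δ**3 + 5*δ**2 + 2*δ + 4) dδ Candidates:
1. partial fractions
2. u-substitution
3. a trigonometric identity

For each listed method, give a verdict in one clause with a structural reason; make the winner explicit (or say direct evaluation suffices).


Technique: no special technique — nothing composite, nothing rational, nothing trigonometric — each constant-multiple power of δ integrates by the power rule alone.
- partial fractions — there is no rational-function structure to decompose.
- u-substitution — any workable substitution here is cosmetic — the integrand is already in directly integrable form.
- a trigonometric identity: no sine or cosine appears, so there is nothing for a trigonometric identity to act on.
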